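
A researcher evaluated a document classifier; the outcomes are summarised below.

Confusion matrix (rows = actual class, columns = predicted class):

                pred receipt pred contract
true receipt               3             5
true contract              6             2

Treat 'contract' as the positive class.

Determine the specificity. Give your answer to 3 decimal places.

0.375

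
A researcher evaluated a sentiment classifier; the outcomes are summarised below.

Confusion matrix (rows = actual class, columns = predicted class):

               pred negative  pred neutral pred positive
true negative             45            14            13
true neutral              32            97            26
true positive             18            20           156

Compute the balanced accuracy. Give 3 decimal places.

0.685

Balanced accuracy = mean of per-class recall.
  negative: recall = 45/72 = 0.6250
  neutral: recall = 97/155 = 0.6258
  positive: recall = 156/194 = 0.8041
Mean = (0.6250 + 0.6258 + 0.8041) / 3 = 0.685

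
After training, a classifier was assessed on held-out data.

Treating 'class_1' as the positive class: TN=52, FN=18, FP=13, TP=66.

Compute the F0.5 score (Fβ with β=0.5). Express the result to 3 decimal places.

Fβ = (1+β²)·TP / ((1+β²)·TP + β²·FN + FP), with β²=1/4
= 1.25·66 / (1.25·66 + 0.25·18 + 13) = 0.825

0.825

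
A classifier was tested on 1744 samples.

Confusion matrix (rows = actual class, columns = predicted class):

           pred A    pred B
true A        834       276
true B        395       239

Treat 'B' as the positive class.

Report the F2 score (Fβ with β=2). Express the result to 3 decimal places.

0.392

Fβ = (1+β²)·TP / ((1+β²)·TP + β²·FN + FP), with β²=4
= 5·239 / (5·239 + 4·395 + 276) = 0.392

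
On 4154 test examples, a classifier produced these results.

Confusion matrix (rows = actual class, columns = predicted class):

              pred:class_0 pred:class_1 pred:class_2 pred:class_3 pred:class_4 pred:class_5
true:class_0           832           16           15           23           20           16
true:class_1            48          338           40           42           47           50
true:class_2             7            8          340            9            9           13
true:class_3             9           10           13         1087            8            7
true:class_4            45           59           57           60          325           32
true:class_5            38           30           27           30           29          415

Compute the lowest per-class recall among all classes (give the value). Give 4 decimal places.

0.5623

Per-class recall (TP/(TP+FN)):
  class_0: TP=832, FN=16+15+23+20+16=90 → 832/922 = 0.90239
  class_1: TP=338, FN=48+40+42+47+50=227 → 338/565 = 0.59823
  class_2: TP=340, FN=7+8+9+9+13=46 → 340/386 = 0.88083
  class_3: TP=1087, FN=9+10+13+8+7=47 → 1087/1134 = 0.95855
  class_4: TP=325, FN=45+59+57+60+32=253 → 325/578 = 0.56228
  class_5: TP=415, FN=38+30+27+30+29=154 → 415/569 = 0.72935
Lowest is class 'class_4' with recall = 0.5623.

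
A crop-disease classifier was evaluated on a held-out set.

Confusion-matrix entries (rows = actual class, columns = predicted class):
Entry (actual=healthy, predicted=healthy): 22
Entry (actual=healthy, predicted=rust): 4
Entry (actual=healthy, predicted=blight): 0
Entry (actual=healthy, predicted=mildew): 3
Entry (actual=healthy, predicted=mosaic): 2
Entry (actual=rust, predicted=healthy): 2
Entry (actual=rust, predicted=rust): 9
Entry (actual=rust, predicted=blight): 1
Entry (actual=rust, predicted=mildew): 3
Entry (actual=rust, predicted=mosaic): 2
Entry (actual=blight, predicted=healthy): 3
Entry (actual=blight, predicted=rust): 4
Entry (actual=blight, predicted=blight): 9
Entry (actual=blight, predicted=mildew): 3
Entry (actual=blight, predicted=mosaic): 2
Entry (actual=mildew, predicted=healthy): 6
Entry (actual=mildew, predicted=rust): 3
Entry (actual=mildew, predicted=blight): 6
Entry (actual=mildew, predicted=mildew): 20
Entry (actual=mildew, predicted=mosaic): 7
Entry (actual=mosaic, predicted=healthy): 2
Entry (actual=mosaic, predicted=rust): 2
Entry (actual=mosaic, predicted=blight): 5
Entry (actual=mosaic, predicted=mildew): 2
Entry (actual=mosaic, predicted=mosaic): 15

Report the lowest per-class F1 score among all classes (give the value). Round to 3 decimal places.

0.429

Per-class F1 score (2·TP/(2·TP+FP+FN)):
  healthy: TP=22, FP=2+3+6+2=13, FN=4+0+3+2=9 → 44/66 = 0.6667
  rust: TP=9, FP=4+4+3+2=13, FN=2+1+3+2=8 → 18/39 = 0.4615
  blight: TP=9, FP=0+1+6+5=12, FN=3+4+3+2=12 → 18/42 = 0.4286
  mildew: TP=20, FP=3+3+3+2=11, FN=6+3+6+7=22 → 40/73 = 0.5479
  mosaic: TP=15, FP=2+2+2+7=13, FN=2+2+5+2=11 → 30/54 = 0.5556
Lowest is class 'blight' with F1 score = 0.429.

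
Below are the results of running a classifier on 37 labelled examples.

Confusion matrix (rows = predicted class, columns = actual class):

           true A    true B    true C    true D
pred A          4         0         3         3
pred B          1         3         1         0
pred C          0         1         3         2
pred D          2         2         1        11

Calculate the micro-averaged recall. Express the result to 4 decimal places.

Micro-averaging pools counts across classes: ΣTP=21, ΣFP=16, ΣFN=16.
Micro-recall = TP/(TP+FN) on pooled counts = 0.5676 (equals overall accuracy in single-label multiclass).

0.5676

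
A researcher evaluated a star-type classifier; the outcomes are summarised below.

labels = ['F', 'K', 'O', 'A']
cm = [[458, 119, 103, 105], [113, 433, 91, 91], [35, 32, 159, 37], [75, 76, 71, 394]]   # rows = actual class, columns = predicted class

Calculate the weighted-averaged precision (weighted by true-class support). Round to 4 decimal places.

Per-class precision (TP/(TP+FP)):
  F: TP=458, FP=113+35+75=223 → 458/681 = 0.67254
  K: TP=433, FP=119+32+76=227 → 433/660 = 0.65606
  O: TP=159, FP=103+91+71=265 → 159/424 = 0.37500
  A: TP=394, FP=105+91+37=233 → 394/627 = 0.62839
Weighted-precision = Σ (supportᵢ/N)·precisionᵢ with N=2392: (785/2392)·0.67254 + (728/2392)·0.65606 + (263/2392)·0.37500 + (616/2392)·0.62839 = 0.6234

0.6234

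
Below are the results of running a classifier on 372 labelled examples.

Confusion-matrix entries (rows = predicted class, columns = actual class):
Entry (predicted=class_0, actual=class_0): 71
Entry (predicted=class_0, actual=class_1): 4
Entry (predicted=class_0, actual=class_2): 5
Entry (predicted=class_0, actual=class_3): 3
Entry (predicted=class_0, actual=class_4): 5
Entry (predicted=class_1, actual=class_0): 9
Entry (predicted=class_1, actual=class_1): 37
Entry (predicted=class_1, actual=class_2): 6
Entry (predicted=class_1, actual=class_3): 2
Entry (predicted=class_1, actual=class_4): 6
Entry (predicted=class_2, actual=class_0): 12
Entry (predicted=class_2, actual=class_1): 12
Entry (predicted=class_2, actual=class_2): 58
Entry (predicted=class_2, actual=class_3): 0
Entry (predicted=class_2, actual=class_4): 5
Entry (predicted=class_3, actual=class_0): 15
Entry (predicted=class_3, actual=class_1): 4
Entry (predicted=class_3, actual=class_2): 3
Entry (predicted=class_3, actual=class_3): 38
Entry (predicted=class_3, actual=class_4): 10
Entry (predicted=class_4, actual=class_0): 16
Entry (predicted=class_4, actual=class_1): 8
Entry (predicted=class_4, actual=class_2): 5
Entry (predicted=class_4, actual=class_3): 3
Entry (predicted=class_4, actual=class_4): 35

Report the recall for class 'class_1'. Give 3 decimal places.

Take TP from the diagonal, FP from the rest of the 'class_1' prediction marginal, FN from the rest of the 'class_1' actual marginal.
recall = TP/(TP+FN).
class_1: TP=37, FN=4+12+4+8=28 → 37/65 = 0.5692

0.569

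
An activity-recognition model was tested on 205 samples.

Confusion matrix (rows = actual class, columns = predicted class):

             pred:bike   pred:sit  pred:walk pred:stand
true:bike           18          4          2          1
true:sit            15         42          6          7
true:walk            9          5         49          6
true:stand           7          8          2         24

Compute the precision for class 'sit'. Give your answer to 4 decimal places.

precision = TP/(TP+FP).
sit: TP=42, FP=4+5+8=17 → 42/59 = 0.71186

0.7119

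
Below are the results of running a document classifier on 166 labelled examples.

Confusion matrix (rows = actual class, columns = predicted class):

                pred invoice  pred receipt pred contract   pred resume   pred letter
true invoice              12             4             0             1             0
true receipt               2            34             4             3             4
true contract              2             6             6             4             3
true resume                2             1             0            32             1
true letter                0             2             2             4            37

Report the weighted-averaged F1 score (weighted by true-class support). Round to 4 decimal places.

Per-class F1 score (2·TP/(2·TP+FP+FN)):
  invoice: TP=12, FP=2+2+2+0=6, FN=4+0+1+0=5 → 24/35 = 0.68571
  receipt: TP=34, FP=4+6+1+2=13, FN=2+4+3+4=13 → 68/94 = 0.72340
  contract: TP=6, FP=0+4+0+2=6, FN=2+6+4+3=15 → 12/33 = 0.36364
  resume: TP=32, FP=1+3+4+4=12, FN=2+1+0+1=4 → 64/80 = 0.80000
  letter: TP=37, FP=0+4+3+1=8, FN=0+2+2+4=8 → 74/90 = 0.82222
Weighted-F1 score = Σ (supportᵢ/N)·F1 scoreᵢ with N=166: (17/166)·0.68571 + (47/166)·0.72340 + (21/166)·0.36364 + (36/166)·0.80000 + (45/166)·0.82222 = 0.7174

0.7174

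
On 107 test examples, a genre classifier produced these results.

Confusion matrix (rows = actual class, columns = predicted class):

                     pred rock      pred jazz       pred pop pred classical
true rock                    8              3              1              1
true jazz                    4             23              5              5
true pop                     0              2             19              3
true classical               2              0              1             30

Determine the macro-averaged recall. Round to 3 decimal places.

Per-class recall (TP/(TP+FN)):
  rock: TP=8, FN=3+1+1=5 → 8/13 = 0.6154
  jazz: TP=23, FN=4+5+5=14 → 23/37 = 0.6216
  pop: TP=19, FN=0+2+3=5 → 19/24 = 0.7917
  classical: TP=30, FN=2+0+1=3 → 30/33 = 0.9091
Macro-recall = mean = (0.6154 + 0.6216 + 0.7917 + 0.9091) / 4 = 0.734

0.734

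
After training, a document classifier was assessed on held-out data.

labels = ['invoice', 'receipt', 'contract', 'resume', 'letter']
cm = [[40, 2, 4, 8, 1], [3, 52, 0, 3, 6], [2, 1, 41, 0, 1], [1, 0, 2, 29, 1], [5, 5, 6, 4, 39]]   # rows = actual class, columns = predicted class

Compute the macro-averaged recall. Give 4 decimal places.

Per-class recall (TP/(TP+FN)):
  invoice: TP=40, FN=2+4+8+1=15 → 40/55 = 0.72727
  receipt: TP=52, FN=3+0+3+6=12 → 52/64 = 0.81250
  contract: TP=41, FN=2+1+0+1=4 → 41/45 = 0.91111
  resume: TP=29, FN=1+0+2+1=4 → 29/33 = 0.87879
  letter: TP=39, FN=5+5+6+4=20 → 39/59 = 0.66102
Macro-recall = mean = (0.72727 + 0.81250 + 0.91111 + 0.87879 + 0.66102) / 5 = 0.7981

0.7981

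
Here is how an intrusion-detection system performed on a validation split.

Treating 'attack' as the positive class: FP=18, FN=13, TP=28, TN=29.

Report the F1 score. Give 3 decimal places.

0.644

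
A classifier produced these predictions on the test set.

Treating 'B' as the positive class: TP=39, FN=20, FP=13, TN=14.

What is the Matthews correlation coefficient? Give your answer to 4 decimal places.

MCC = (TP·TN − FP·FN) / √((TP+FP)(TP+FN)(TN+FP)(TN+FN))
Numerator = 39·14 − 13·20 = 286
Denominator = √(52·59·27·34) = √2816424 = 1678.2205
MCC = 286 / 1678.2205 = 0.1704

0.1704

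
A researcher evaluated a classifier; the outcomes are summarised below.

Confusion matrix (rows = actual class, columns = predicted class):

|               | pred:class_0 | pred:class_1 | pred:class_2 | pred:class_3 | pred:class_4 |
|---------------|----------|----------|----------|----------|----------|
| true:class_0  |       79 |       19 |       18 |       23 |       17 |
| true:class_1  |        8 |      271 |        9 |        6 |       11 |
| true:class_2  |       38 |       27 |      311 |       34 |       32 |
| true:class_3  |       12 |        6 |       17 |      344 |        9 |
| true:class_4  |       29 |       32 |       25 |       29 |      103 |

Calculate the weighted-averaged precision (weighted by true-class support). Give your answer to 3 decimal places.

Per-class precision (TP/(TP+FP)):
  class_0: TP=79, FP=8+38+12+29=87 → 79/166 = 0.4759
  class_1: TP=271, FP=19+27+6+32=84 → 271/355 = 0.7634
  class_2: TP=311, FP=18+9+17+25=69 → 311/380 = 0.8184
  class_3: TP=344, FP=23+6+34+29=92 → 344/436 = 0.7890
  class_4: TP=103, FP=17+11+32+9=69 → 103/172 = 0.5988
Weighted-precision = Σ (supportᵢ/N)·precisionᵢ with N=1509: (156/1509)·0.4759 + (305/1509)·0.7634 + (442/1509)·0.8184 + (388/1509)·0.7890 + (218/1509)·0.5988 = 0.733

0.733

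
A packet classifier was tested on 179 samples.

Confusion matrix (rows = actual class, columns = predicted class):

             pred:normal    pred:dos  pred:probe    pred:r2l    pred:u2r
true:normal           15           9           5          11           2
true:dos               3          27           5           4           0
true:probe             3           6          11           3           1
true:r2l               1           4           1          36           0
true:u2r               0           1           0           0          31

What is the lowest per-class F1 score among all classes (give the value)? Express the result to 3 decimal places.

0.469

Per-class F1 score (2·TP/(2·TP+FP+FN)):
  normal: TP=15, FP=3+3+1+0=7, FN=9+5+11+2=27 → 30/64 = 0.4688
  dos: TP=27, FP=9+6+4+1=20, FN=3+5+4+0=12 → 54/86 = 0.6279
  probe: TP=11, FP=5+5+1+0=11, FN=3+6+3+1=13 → 22/46 = 0.4783
  r2l: TP=36, FP=11+4+3+0=18, FN=1+4+1+0=6 → 72/96 = 0.7500
  u2r: TP=31, FP=2+0+1+0=3, FN=0+1+0+0=1 → 62/66 = 0.9394
Lowest is class 'normal' with F1 score = 0.469.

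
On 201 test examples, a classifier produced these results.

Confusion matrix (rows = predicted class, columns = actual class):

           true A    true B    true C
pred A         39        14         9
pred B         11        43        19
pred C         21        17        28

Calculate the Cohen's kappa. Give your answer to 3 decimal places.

Observed agreement pₒ = trace/N = 110/201 = 0.5473
Expected agreement pₑ = Σ (rowᵢ·colᵢ)/N² = (71·62 + 74·73 + 56·66)/201² = 0.3342
κ = (pₒ − pₑ)/(1 − pₑ) = (0.5473 − 0.3342)/(1 − 0.3342) = 0.320

0.320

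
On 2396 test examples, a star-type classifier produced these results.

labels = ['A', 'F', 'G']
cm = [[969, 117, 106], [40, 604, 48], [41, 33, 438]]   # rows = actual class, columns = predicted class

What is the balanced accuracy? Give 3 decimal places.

Balanced accuracy = mean of per-class recall.
  A: recall = 969/1192 = 0.8129
  F: recall = 604/692 = 0.8728
  G: recall = 438/512 = 0.8555
Mean = (0.8129 + 0.8728 + 0.8555) / 3 = 0.847

0.847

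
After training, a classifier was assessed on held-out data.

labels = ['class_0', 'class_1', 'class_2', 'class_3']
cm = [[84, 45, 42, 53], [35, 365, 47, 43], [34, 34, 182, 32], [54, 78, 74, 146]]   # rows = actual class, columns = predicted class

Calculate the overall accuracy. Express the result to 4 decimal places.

0.5764

Accuracy = trace / total = (84+365+182+146=777) / 1348 = 777/1348 = 0.5764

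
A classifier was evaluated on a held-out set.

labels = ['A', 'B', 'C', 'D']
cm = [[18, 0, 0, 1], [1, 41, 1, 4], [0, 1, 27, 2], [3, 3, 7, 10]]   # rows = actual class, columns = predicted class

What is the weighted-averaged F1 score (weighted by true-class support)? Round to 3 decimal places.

Per-class F1 score (2·TP/(2·TP+FP+FN)):
  A: TP=18, FP=1+0+3=4, FN=0+0+1=1 → 36/41 = 0.8780
  B: TP=41, FP=0+1+3=4, FN=1+1+4=6 → 82/92 = 0.8913
  C: TP=27, FP=0+1+7=8, FN=0+1+2=3 → 54/65 = 0.8308
  D: TP=10, FP=1+4+2=7, FN=3+3+7=13 → 20/40 = 0.5000
Weighted-F1 score = Σ (supportᵢ/N)·F1 scoreᵢ with N=119: (19/119)·0.8780 + (47/119)·0.8913 + (30/119)·0.8308 + (23/119)·0.5000 = 0.798

0.798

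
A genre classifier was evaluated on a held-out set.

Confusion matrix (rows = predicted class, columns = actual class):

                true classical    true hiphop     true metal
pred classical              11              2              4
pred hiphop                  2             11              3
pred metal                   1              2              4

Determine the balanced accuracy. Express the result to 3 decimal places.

Balanced accuracy = mean of per-class recall.
  classical: recall = 11/14 = 0.7857
  hiphop: recall = 11/15 = 0.7333
  metal: recall = 4/11 = 0.3636
Mean = (0.7857 + 0.7333 + 0.3636) / 3 = 0.628

0.628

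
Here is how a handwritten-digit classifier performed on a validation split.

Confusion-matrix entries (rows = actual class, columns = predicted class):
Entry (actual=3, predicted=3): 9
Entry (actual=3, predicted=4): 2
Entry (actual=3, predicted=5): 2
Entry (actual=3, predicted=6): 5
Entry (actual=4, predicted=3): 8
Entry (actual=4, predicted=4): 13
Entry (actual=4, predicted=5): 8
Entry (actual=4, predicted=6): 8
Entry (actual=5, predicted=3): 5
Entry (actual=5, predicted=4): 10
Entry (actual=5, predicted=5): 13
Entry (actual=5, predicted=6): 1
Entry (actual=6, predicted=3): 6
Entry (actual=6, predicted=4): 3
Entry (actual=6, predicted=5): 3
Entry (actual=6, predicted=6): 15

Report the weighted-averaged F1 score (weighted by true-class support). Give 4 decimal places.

Per-class F1 score (2·TP/(2·TP+FP+FN)):
  3: TP=9, FP=8+5+6=19, FN=2+2+5=9 → 18/46 = 0.39130
  4: TP=13, FP=2+10+3=15, FN=8+8+8=24 → 26/65 = 0.40000
  5: TP=13, FP=2+8+3=13, FN=5+10+1=16 → 26/55 = 0.47273
  6: TP=15, FP=5+8+1=14, FN=6+3+3=12 → 30/56 = 0.53571
Weighted-F1 score = Σ (supportᵢ/N)·F1 scoreᵢ with N=111: (18/111)·0.39130 + (37/111)·0.40000 + (29/111)·0.47273 + (27/111)·0.53571 = 0.4506

0.4506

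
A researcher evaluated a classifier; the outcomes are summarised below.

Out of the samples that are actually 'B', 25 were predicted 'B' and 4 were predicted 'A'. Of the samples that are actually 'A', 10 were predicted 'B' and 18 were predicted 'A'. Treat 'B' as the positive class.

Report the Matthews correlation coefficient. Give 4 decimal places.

0.5185

MCC = (TP·TN − FP·FN) / √((TP+FP)(TP+FN)(TN+FP)(TN+FN))
Numerator = 25·18 − 10·4 = 410
Denominator = √(35·29·28·22) = √625240 = 790.7212
MCC = 410 / 790.7212 = 0.5185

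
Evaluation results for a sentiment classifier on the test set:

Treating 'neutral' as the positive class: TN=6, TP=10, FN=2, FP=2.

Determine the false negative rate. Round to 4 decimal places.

0.1667

FNR = FN/(FN+TP) = 2/(2+10) = 0.1667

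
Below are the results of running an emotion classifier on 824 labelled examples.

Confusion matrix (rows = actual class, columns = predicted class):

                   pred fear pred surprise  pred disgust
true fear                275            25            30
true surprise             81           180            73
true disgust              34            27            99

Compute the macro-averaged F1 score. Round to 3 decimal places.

Per-class F1 score (2·TP/(2·TP+FP+FN)):
  fear: TP=275, FP=81+34=115, FN=25+30=55 → 550/720 = 0.7639
  surprise: TP=180, FP=25+27=52, FN=81+73=154 → 360/566 = 0.6360
  disgust: TP=99, FP=30+73=103, FN=34+27=61 → 198/362 = 0.5470
Macro-F1 score = mean = (0.7639 + 0.6360 + 0.5470) / 3 = 0.649

0.649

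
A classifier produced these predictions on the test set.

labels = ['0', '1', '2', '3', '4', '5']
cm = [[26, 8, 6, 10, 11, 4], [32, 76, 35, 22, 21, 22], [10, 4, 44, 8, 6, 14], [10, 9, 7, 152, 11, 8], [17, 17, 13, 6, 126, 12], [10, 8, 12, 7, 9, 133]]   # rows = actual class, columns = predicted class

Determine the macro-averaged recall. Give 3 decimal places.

Per-class recall (TP/(TP+FN)):
  0: TP=26, FN=8+6+10+11+4=39 → 26/65 = 0.4000
  1: TP=76, FN=32+35+22+21+22=132 → 76/208 = 0.3654
  2: TP=44, FN=10+4+8+6+14=42 → 44/86 = 0.5116
  3: TP=152, FN=10+9+7+11+8=45 → 152/197 = 0.7716
  4: TP=126, FN=17+17+13+6+12=65 → 126/191 = 0.6597
  5: TP=133, FN=10+8+12+7+9=46 → 133/179 = 0.7430
Macro-recall = mean = (0.4000 + 0.3654 + 0.5116 + 0.7716 + 0.6597 + 0.7430) / 6 = 0.575

0.575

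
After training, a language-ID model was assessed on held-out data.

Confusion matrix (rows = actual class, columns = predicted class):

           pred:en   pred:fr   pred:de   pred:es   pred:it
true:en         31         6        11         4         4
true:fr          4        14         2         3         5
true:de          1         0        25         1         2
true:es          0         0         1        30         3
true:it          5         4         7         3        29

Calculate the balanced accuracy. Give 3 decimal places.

0.680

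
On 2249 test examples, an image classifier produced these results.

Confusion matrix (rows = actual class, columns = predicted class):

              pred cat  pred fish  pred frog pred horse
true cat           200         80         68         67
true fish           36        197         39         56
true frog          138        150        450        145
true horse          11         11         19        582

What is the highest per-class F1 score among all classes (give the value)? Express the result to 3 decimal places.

0.790

Per-class F1 score (2·TP/(2·TP+FP+FN)):
  cat: TP=200, FP=36+138+11=185, FN=80+68+67=215 → 400/800 = 0.5000
  fish: TP=197, FP=80+150+11=241, FN=36+39+56=131 → 394/766 = 0.5144
  frog: TP=450, FP=68+39+19=126, FN=138+150+145=433 → 900/1459 = 0.6169
  horse: TP=582, FP=67+56+145=268, FN=11+11+19=41 → 1164/1473 = 0.7902
Highest is class 'horse' with F1 score = 0.790.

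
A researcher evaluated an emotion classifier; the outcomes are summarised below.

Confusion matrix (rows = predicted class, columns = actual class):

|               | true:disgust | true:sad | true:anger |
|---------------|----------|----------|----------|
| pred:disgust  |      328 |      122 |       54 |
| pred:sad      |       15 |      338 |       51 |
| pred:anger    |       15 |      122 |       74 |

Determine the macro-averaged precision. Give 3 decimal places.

0.613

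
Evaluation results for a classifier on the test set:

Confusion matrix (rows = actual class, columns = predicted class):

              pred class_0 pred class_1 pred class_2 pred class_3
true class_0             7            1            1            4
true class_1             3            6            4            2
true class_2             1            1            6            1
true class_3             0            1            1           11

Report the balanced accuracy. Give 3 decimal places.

0.613

Balanced accuracy = mean of per-class recall.
  class_0: recall = 7/13 = 0.5385
  class_1: recall = 6/15 = 0.4000
  class_2: recall = 6/9 = 0.6667
  class_3: recall = 11/13 = 0.8462
Mean = (0.5385 + 0.4000 + 0.6667 + 0.8462) / 4 = 0.613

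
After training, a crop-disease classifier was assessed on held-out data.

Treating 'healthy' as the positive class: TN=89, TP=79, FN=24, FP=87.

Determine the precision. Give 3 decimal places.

Precision = TP/(TP+FP) = 79/(79+87) = 79/166 = 0.476

0.476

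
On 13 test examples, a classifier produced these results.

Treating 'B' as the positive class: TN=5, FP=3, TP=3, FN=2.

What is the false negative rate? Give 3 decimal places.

FNR = FN/(FN+TP) = 2/(2+3) = 0.400

0.400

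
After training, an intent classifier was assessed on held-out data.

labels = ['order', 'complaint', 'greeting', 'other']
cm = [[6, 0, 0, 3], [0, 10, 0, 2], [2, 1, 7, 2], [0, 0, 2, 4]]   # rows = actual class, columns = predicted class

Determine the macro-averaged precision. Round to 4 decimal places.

Per-class precision (TP/(TP+FP)):
  order: TP=6, FP=0+2+0=2 → 6/8 = 0.75000
  complaint: TP=10, FP=0+1+0=1 → 10/11 = 0.90909
  greeting: TP=7, FP=0+0+2=2 → 7/9 = 0.77778
  other: TP=4, FP=3+2+2=7 → 4/11 = 0.36364
Macro-precision = mean = (0.75000 + 0.90909 + 0.77778 + 0.36364) / 4 = 0.7001

0.7001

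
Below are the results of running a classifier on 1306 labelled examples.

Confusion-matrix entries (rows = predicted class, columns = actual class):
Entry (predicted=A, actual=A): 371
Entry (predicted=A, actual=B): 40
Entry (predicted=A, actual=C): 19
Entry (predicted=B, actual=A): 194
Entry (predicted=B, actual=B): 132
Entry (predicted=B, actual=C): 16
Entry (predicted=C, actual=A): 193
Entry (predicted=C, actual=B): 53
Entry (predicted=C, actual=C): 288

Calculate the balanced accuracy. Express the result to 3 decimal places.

0.656

Balanced accuracy = mean of per-class recall.
  A: recall = 371/758 = 0.4894
  B: recall = 132/225 = 0.5867
  C: recall = 288/323 = 0.8916
Mean = (0.4894 + 0.5867 + 0.8916) / 3 = 0.656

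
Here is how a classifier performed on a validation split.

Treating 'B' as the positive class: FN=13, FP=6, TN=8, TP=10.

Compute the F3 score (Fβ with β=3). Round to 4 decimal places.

0.4484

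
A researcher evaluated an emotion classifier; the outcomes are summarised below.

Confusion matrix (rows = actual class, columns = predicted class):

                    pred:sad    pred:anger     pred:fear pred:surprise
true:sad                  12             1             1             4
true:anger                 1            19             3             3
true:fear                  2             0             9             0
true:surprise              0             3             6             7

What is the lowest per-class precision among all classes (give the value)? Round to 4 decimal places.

0.4737

Per-class precision (TP/(TP+FP)):
  sad: TP=12, FP=1+2+0=3 → 12/15 = 0.80000
  anger: TP=19, FP=1+0+3=4 → 19/23 = 0.82609
  fear: TP=9, FP=1+3+6=10 → 9/19 = 0.47368
  surprise: TP=7, FP=4+3+0=7 → 7/14 = 0.50000
Lowest is class 'fear' with precision = 0.4737.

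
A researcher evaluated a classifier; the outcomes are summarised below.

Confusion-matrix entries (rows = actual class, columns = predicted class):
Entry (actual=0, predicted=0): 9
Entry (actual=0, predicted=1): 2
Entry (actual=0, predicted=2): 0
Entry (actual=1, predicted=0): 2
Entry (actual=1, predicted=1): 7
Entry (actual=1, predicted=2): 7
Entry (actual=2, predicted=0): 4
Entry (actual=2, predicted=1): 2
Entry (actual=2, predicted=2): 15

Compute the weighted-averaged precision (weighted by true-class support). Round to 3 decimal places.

Per-class precision (TP/(TP+FP)):
  0: TP=9, FP=2+4=6 → 9/15 = 0.6000
  1: TP=7, FP=2+2=4 → 7/11 = 0.6364
  2: TP=15, FP=0+7=7 → 15/22 = 0.6818
Weighted-precision = Σ (supportᵢ/N)·precisionᵢ with N=48: (11/48)·0.6000 + (16/48)·0.6364 + (21/48)·0.6818 = 0.648

0.648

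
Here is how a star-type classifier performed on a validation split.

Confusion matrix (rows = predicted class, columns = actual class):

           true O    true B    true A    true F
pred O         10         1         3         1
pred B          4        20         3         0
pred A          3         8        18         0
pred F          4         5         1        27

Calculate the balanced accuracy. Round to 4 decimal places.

0.6872

Balanced accuracy = mean of per-class recall.
  O: recall = 10/21 = 0.47619
  B: recall = 20/34 = 0.58824
  A: recall = 18/25 = 0.72000
  F: recall = 27/28 = 0.96429
Mean = (0.47619 + 0.58824 + 0.72000 + 0.96429) / 4 = 0.6872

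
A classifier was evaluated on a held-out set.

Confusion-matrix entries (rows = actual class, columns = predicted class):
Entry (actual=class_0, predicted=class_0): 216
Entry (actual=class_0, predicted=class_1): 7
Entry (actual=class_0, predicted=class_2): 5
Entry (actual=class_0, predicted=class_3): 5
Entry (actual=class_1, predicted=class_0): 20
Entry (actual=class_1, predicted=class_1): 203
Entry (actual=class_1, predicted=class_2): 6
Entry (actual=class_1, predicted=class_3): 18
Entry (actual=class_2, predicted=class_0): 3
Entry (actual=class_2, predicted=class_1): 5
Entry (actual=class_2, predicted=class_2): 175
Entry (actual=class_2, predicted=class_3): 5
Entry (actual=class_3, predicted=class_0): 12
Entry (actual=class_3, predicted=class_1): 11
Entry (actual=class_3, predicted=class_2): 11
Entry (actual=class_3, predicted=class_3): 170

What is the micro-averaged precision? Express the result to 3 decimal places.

0.876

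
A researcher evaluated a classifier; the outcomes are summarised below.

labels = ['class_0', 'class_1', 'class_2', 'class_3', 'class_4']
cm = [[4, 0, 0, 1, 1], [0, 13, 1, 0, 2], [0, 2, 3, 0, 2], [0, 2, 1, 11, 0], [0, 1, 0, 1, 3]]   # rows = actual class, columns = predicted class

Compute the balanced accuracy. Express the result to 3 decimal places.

0.659

Balanced accuracy = mean of per-class recall.
  class_0: recall = 4/6 = 0.6667
  class_1: recall = 13/16 = 0.8125
  class_2: recall = 3/7 = 0.4286
  class_3: recall = 11/14 = 0.7857
  class_4: recall = 3/5 = 0.6000
Mean = (0.6667 + 0.8125 + 0.4286 + 0.7857 + 0.6000) / 5 = 0.659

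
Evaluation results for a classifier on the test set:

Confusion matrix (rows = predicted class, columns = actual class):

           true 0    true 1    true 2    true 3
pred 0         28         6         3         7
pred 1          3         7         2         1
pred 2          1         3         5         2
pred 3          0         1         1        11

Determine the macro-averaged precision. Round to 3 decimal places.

0.619

Per-class precision (TP/(TP+FP)):
  0: TP=28, FP=6+3+7=16 → 28/44 = 0.6364
  1: TP=7, FP=3+2+1=6 → 7/13 = 0.5385
  2: TP=5, FP=1+3+2=6 → 5/11 = 0.4545
  3: TP=11, FP=0+1+1=2 → 11/13 = 0.8462
Macro-precision = mean = (0.6364 + 0.5385 + 0.4545 + 0.8462) / 4 = 0.619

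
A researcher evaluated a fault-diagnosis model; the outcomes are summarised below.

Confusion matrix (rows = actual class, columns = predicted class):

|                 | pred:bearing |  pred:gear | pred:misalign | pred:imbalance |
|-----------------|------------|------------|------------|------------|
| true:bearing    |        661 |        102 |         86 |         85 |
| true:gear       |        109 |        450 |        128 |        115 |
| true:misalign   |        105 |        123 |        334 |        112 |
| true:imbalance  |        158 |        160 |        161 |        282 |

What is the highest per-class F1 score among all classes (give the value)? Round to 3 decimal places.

0.672

Per-class F1 score (2·TP/(2·TP+FP+FN)):
  bearing: TP=661, FP=109+105+158=372, FN=102+86+85=273 → 1322/1967 = 0.6721
  gear: TP=450, FP=102+123+160=385, FN=109+128+115=352 → 900/1637 = 0.5498
  misalign: TP=334, FP=86+128+161=375, FN=105+123+112=340 → 668/1383 = 0.4830
  imbalance: TP=282, FP=85+115+112=312, FN=158+160+161=479 → 564/1355 = 0.4162
Highest is class 'bearing' with F1 score = 0.672.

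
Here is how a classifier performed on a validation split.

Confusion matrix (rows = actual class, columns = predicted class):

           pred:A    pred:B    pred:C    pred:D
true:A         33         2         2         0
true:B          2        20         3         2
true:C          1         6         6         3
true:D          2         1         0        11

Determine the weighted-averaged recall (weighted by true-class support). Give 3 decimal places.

0.745

Per-class recall (TP/(TP+FN)):
  A: TP=33, FN=2+2+0=4 → 33/37 = 0.8919
  B: TP=20, FN=2+3+2=7 → 20/27 = 0.7407
  C: TP=6, FN=1+6+3=10 → 6/16 = 0.3750
  D: TP=11, FN=2+1+0=3 → 11/14 = 0.7857
Weighted-recall = Σ (supportᵢ/N)·recallᵢ with N=94: (37/94)·0.8919 + (27/94)·0.7407 + (16/94)·0.3750 + (14/94)·0.7857 = 0.745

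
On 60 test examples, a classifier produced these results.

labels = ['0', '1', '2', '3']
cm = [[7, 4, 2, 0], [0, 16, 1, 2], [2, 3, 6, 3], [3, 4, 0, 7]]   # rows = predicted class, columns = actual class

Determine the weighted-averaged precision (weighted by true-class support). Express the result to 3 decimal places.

0.651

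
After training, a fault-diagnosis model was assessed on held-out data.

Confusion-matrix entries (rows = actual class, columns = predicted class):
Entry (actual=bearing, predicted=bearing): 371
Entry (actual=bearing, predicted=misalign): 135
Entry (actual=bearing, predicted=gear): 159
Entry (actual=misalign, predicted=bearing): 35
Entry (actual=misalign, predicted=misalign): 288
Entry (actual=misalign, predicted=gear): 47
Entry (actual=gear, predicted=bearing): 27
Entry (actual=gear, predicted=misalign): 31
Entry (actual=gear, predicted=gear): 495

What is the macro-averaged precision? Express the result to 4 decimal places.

Per-class precision (TP/(TP+FP)):
  bearing: TP=371, FP=35+27=62 → 371/433 = 0.85681
  misalign: TP=288, FP=135+31=166 → 288/454 = 0.63436
  gear: TP=495, FP=159+47=206 → 495/701 = 0.70613
Macro-precision = mean = (0.85681 + 0.63436 + 0.70613) / 3 = 0.7324

0.7324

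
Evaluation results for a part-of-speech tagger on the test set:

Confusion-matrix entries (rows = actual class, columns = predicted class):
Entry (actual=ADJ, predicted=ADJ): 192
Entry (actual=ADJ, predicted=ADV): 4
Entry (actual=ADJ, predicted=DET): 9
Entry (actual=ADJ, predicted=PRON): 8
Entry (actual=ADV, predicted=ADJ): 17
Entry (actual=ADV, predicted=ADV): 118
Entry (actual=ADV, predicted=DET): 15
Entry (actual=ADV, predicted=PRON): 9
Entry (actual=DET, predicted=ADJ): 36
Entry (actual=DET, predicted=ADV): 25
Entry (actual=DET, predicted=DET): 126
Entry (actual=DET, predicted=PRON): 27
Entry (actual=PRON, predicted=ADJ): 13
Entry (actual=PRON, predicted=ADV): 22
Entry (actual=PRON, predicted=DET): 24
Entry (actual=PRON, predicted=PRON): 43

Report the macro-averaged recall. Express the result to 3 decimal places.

Per-class recall (TP/(TP+FN)):
  ADJ: TP=192, FN=4+9+8=21 → 192/213 = 0.9014
  ADV: TP=118, FN=17+15+9=41 → 118/159 = 0.7421
  DET: TP=126, FN=36+25+27=88 → 126/214 = 0.5888
  PRON: TP=43, FN=13+22+24=59 → 43/102 = 0.4216
Macro-recall = mean = (0.9014 + 0.7421 + 0.5888 + 0.4216) / 4 = 0.663

0.663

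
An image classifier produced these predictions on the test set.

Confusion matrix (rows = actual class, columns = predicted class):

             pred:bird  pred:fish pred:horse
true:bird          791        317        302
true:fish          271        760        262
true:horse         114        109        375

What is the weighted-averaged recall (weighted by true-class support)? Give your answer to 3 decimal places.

0.583

Per-class recall (TP/(TP+FN)):
  bird: TP=791, FN=317+302=619 → 791/1410 = 0.5610
  fish: TP=760, FN=271+262=533 → 760/1293 = 0.5878
  horse: TP=375, FN=114+109=223 → 375/598 = 0.6271
Weighted-recall = Σ (supportᵢ/N)·recallᵢ with N=3301: (1410/3301)·0.5610 + (1293/3301)·0.5878 + (598/3301)·0.6271 = 0.583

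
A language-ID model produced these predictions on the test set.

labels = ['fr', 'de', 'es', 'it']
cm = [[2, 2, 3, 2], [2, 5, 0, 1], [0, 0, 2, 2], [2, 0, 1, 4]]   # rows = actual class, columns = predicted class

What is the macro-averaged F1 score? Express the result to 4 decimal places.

Per-class F1 score (2·TP/(2·TP+FP+FN)):
  fr: TP=2, FP=2+0+2=4, FN=2+3+2=7 → 4/15 = 0.26667
  de: TP=5, FP=2+0+0=2, FN=2+0+1=3 → 10/15 = 0.66667
  es: TP=2, FP=3+0+1=4, FN=0+0+2=2 → 4/10 = 0.40000
  it: TP=4, FP=2+1+2=5, FN=2+0+1=3 → 8/16 = 0.50000
Macro-F1 score = mean = (0.26667 + 0.66667 + 0.40000 + 0.50000) / 4 = 0.4583

0.4583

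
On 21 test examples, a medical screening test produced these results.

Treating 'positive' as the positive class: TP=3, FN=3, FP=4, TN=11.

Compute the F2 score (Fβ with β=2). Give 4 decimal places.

0.4839

Fβ = (1+β²)·TP / ((1+β²)·TP + β²·FN + FP), with β²=4
= 5·3 / (5·3 + 4·3 + 4) = 0.4839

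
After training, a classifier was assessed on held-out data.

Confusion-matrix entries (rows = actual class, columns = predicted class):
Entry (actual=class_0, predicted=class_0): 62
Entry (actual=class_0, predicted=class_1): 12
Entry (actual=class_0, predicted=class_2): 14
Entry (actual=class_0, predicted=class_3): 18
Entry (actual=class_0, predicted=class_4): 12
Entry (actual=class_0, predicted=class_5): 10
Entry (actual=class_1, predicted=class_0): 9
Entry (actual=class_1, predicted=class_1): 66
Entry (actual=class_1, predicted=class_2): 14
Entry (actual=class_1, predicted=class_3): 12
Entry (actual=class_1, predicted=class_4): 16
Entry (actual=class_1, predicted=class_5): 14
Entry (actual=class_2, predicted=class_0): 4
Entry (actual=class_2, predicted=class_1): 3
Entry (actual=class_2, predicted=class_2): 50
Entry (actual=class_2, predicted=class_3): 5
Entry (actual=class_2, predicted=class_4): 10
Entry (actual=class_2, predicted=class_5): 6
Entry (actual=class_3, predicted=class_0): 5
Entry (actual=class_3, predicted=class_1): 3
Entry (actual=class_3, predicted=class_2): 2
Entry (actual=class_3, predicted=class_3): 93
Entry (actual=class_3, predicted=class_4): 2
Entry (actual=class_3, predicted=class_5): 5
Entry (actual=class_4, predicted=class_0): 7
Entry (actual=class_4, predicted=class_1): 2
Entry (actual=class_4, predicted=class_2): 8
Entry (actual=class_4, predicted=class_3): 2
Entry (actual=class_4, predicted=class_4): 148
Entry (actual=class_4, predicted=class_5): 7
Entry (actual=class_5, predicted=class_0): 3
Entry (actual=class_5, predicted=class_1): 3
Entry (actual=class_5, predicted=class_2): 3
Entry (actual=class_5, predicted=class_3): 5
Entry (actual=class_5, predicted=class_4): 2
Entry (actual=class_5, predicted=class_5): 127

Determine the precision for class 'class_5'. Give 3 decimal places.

precision = TP/(TP+FP).
class_5: TP=127, FP=10+14+6+5+7=42 → 127/169 = 0.7515

0.751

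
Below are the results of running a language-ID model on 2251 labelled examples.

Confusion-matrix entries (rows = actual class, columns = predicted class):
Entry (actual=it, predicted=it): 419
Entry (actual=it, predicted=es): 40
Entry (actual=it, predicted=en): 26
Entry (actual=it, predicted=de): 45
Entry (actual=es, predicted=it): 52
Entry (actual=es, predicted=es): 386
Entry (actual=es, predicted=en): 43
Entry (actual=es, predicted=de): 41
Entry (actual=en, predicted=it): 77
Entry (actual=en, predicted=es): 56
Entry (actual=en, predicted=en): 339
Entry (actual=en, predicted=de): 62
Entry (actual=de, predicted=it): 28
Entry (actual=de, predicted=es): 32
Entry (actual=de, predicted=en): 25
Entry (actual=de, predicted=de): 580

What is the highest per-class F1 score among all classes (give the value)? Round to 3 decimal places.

Per-class F1 score (2·TP/(2·TP+FP+FN)):
  it: TP=419, FP=52+77+28=157, FN=40+26+45=111 → 838/1106 = 0.7577
  es: TP=386, FP=40+56+32=128, FN=52+43+41=136 → 772/1036 = 0.7452
  en: TP=339, FP=26+43+25=94, FN=77+56+62=195 → 678/967 = 0.7011
  de: TP=580, FP=45+41+62=148, FN=28+32+25=85 → 1160/1393 = 0.8327
Highest is class 'de' with F1 score = 0.833.

0.833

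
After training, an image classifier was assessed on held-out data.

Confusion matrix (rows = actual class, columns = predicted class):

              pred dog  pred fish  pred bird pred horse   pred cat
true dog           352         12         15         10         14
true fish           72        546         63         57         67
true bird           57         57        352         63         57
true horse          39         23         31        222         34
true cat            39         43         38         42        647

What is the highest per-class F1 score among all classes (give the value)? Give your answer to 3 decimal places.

0.795

Per-class F1 score (2·TP/(2·TP+FP+FN)):
  dog: TP=352, FP=72+57+39+39=207, FN=12+15+10+14=51 → 704/962 = 0.7318
  fish: TP=546, FP=12+57+23+43=135, FN=72+63+57+67=259 → 1092/1486 = 0.7349
  bird: TP=352, FP=15+63+31+38=147, FN=57+57+63+57=234 → 704/1085 = 0.6488
  horse: TP=222, FP=10+57+63+42=172, FN=39+23+31+34=127 → 444/743 = 0.5976
  cat: TP=647, FP=14+67+57+34=172, FN=39+43+38+42=162 → 1294/1628 = 0.7948
Highest is class 'cat' with F1 score = 0.795.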